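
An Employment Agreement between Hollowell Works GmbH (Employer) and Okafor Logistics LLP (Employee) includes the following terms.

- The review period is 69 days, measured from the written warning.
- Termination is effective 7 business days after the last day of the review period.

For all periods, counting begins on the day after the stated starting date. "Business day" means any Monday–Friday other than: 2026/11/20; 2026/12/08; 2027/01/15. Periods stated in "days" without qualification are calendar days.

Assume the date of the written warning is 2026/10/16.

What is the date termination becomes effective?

Adding 69 calendar days to 2026/10/16 gives 2026/12/24, which is the last day of the review period.
From Thursday, 2026/12/24, 7 business days (Dec 25, Dec 28, Dec 29, Dec 30, Dec 31, Jan 1, Jan 4, skipping weekends) brings us to Monday, 2027/01/04, which is the date termination becomes effective.

2027/01/04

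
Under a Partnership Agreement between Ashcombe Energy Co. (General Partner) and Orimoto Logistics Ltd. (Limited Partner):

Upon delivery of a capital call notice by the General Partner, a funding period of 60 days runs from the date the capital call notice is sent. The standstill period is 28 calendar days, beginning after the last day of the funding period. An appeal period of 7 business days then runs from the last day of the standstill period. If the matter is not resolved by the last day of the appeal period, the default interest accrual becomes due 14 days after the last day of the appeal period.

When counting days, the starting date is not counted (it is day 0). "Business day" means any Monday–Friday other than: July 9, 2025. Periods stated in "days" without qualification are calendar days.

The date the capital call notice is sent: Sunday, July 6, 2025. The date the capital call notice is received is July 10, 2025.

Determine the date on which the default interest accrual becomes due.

Adding 60 calendar days to July 6, 2025 gives September 4, 2025, which is the last day of the funding period.
Adding 28 calendar days to September 4, 2025 gives October 2, 2025, which is the last day of the standstill period.
From Thursday, October 2, 2025, 7 business days (Oct 3, Oct 6, Oct 7, Oct 8, Oct 9, Oct 10, Oct 13, skipping weekends) brings us to Monday, October 13, 2025, which is the last day of the appeal period.
Adding 14 calendar days to October 13, 2025 gives October 27, 2025, which is the date on which the default interest accrual becomes due.

October 27, 2025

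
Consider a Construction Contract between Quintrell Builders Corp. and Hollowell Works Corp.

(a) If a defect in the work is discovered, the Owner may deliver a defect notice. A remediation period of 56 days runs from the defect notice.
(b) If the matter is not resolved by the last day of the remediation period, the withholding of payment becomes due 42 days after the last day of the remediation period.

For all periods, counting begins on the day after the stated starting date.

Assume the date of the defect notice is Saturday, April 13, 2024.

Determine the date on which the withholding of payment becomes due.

The last day of the remediation period: April 13, 2024 + 56 days = June 8, 2024.
The date on which the withholding of payment becomes due: June 8, 2024 + 42 days = July 20, 2024.

July 20, 2024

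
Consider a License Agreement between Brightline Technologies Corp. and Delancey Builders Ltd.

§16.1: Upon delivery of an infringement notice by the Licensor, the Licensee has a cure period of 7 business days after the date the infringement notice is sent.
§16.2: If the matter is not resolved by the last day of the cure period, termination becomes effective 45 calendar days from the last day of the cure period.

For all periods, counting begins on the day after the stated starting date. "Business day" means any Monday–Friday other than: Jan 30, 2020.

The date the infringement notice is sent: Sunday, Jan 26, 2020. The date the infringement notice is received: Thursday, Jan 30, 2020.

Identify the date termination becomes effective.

Mar 21, 2020

From Sunday, Jan 26, 2020, 7 business days (Jan 27, Jan 28, Jan 29, Jan 31, Feb 3, Feb 4, Feb 5, skipping weekends and the listed holiday on Jan 30) brings us to Wednesday, Feb 5, 2020, which is the last day of the cure period.
Adding 45 calendar days to Feb 5, 2020 gives Mar 21, 2020, which is the date termination becomes effective.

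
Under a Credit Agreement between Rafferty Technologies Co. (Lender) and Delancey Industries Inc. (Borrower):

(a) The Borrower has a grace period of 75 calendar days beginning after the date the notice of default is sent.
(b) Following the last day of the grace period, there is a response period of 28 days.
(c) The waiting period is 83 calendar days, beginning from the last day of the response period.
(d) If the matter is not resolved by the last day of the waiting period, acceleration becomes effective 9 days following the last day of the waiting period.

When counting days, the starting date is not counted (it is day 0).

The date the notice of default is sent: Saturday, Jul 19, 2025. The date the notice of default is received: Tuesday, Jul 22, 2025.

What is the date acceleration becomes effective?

The last day of the grace period: 75 calendar days after Jul 19, 2025 is Oct 2, 2025.
The last day of the response period: 28 calendar days after Oct 2, 2025 is Oct 30, 2025.
The last day of the waiting period: Oct 30, 2025 + 83 days = Jan 21, 2026.
The date acceleration becomes effective: Jan 21, 2026 + 9 days = Jan 30, 2026.

Jan 30, 2026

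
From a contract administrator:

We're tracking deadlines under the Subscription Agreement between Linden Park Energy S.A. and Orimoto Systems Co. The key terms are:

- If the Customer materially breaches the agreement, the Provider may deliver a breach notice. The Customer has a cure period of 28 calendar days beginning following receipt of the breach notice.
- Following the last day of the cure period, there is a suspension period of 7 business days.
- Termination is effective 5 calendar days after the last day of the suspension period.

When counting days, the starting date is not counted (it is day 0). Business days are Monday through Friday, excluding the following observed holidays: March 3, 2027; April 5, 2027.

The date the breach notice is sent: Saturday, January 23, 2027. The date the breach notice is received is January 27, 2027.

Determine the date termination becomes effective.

March 13, 2027

The last day of the cure period: January 27, 2027 + 28 days = February 24, 2027.
The last day of the suspension period: 7 business days after Wednesday, February 24, 2027, skipping weekends and the listed holiday on Mar 3 — Feb 25, Feb 26, Mar 1, Mar 2, Mar 4, Mar 5, Mar 8 — lands on Monday, March 8, 2027.
The date termination becomes effective: March 8, 2027 + 5 days = March 13, 2027.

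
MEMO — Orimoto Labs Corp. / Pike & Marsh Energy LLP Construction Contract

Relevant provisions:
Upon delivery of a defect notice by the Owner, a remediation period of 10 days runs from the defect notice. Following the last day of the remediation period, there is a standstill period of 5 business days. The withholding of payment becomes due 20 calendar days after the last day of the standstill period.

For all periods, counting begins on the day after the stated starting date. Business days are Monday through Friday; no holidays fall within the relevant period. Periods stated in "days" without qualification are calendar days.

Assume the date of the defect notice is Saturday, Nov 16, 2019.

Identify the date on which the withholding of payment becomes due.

Adding 10 calendar days to Nov 16, 2019 gives Nov 26, 2019, which is the last day of the remediation period.
The last day of the standstill period: 5 business days after Tuesday, Nov 26, 2019, skipping weekends — Nov 27, Nov 28, Nov 29, Dec 2, Dec 3 — lands on Tuesday, Dec 3, 2019.
Adding 20 calendar days to Dec 3, 2019 gives Dec 23, 2019, which is the date on which the withholding of payment becomes due.

Dec 23, 2019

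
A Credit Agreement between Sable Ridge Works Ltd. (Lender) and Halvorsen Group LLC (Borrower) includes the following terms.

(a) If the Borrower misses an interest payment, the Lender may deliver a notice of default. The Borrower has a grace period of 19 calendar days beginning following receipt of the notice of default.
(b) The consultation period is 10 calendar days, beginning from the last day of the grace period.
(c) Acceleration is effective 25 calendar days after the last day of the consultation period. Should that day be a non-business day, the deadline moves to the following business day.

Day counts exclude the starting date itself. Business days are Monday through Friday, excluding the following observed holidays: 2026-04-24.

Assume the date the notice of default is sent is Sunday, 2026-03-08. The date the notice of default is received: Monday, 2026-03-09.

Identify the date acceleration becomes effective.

2026-05-04

Adding 19 calendar days to 2026-03-09 gives 2026-03-28, which is the last day of the grace period.
The last day of the consultation period: 10 calendar days after 2026-03-28 is 2026-04-07.
The date acceleration becomes effective: 2026-04-07 + 25 days = 2026-05-02. That falls on a Saturday, so it rolls to the next business day, Monday, 2026-05-04.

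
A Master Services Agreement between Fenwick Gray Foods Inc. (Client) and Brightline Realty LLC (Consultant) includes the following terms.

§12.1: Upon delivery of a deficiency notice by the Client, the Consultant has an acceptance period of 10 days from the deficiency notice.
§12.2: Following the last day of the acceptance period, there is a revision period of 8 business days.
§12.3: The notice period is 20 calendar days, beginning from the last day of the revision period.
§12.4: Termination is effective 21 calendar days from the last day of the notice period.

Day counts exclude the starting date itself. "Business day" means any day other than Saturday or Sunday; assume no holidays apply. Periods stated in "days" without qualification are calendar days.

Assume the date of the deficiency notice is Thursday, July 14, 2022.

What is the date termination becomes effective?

Adding 10 calendar days to July 14, 2022 gives July 24, 2022, which is the last day of the acceptance period.
The last day of the revision period: counting 8 business days from Sunday, July 24, 2022 (Jul 25, Jul 26, Jul 27, Jul 28, Jul 29, Aug 1, Aug 2, Aug 3, skipping weekends) reaches Wednesday, August 3, 2022.
Adding 20 calendar days to August 3, 2022 gives August 23, 2022, which is the last day of the notice period.
The date termination becomes effective: August 23, 2022 + 21 days = September 13, 2022.

September 13, 2022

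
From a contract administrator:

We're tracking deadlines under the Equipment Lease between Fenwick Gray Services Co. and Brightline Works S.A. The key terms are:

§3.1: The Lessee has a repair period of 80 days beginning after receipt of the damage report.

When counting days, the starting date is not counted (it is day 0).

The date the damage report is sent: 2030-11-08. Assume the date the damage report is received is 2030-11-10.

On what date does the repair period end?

Adding 80 calendar days to 2030-11-10 gives 2031-01-29, which is the last day of the repair period.

2031-01-29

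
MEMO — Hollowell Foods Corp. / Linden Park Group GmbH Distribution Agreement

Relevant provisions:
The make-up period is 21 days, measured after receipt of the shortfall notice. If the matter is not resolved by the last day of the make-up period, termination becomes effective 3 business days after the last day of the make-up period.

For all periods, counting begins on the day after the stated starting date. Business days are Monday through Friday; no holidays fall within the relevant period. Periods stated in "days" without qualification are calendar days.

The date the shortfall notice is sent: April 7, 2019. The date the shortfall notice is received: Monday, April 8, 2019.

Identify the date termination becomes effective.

May 2, 2019

Adding 21 calendar days to April 8, 2019 gives April 29, 2019, which is the last day of the make-up period.
The date termination becomes effective: counting 3 business days from Monday, April 29, 2019 (Apr 30, May 1, May 2, skipping weekends) reaches Thursday, May 2, 2019.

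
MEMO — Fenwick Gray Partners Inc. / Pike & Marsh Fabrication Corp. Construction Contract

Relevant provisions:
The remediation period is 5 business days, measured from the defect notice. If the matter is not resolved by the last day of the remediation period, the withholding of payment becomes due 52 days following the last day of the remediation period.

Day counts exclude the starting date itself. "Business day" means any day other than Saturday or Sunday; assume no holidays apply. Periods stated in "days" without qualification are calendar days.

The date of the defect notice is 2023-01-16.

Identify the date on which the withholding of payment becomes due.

The last day of the remediation period: 5 business days after Monday, 2023-01-16, skipping weekends — Jan 17, Jan 18, Jan 19, Jan 20, Jan 23 — lands on Monday, 2023-01-23.
Adding 52 calendar days to 2023-01-23 gives 2023-03-16, which is the date on which the withholding of payment becomes due.

2023-03-16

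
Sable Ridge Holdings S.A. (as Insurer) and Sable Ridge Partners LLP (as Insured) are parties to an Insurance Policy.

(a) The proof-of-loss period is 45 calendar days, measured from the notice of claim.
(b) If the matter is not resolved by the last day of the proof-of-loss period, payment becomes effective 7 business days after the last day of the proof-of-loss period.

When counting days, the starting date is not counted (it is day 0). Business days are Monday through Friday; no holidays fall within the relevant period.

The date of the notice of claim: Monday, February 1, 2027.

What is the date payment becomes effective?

The last day of the proof-of-loss period: 45 calendar days after February 1, 2027 is March 18, 2027.
The date payment becomes effective: 7 business days after Thursday, March 18, 2027, skipping weekends — Mar 19, Mar 22, Mar 23, Mar 24, Mar 25, Mar 26, Mar 29 — lands on Monday, March 29, 2027.

March 29, 2027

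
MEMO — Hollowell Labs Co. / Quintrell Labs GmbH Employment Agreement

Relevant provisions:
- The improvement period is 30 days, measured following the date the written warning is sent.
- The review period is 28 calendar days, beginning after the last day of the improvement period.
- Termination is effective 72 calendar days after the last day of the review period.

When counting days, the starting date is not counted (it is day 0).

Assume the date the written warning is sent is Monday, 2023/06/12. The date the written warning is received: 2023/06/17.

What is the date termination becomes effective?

Adding 30 calendar days to 2023/06/12 gives 2023/07/12, which is the last day of the improvement period.
The last day of the review period: 2023/07/12 + 28 days = 2023/08/09.
The date termination becomes effective: 2023/08/09 + 72 days = 2023/10/20.

2023/10/20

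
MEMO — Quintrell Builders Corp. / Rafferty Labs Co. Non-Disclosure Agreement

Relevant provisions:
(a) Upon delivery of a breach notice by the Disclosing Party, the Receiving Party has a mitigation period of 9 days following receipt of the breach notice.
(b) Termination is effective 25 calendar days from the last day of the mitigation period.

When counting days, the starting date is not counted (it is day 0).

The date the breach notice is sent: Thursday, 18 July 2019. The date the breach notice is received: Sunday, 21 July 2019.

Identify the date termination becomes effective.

24 August 2019

Adding 9 calendar days to 21 July 2019 gives 30 July 2019, which is the last day of the mitigation period.
The date termination becomes effective: 30 July 2019 + 25 days = 24 August 2019.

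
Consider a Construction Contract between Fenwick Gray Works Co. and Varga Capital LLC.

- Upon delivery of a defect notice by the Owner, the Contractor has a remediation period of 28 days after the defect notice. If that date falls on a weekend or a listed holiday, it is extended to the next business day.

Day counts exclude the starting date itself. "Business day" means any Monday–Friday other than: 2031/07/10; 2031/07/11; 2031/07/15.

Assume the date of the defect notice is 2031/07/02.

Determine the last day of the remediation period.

2031/07/30

The last day of the remediation period: 28 calendar days after 2031/07/02 is 2031/07/30. 2031/07/30 is a Wednesday and is not a listed holiday, so no roll-forward applies.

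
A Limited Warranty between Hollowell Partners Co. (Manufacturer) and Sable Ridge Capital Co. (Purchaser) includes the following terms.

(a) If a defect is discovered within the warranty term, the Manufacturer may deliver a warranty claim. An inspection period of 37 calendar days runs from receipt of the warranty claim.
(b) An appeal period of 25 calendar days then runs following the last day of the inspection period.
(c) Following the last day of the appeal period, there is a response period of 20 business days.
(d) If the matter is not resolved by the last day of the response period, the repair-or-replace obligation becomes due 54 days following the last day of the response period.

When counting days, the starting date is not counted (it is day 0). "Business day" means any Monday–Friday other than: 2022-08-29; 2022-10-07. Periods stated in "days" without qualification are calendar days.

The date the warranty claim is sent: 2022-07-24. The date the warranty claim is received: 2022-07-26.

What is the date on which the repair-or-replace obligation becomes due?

2022-12-18

The last day of the inspection period: 2022-07-26 + 37 days = 2022-09-01.
The last day of the appeal period: 2022-09-01 + 25 days = 2022-09-26.
The last day of the response period: counting 20 business days from Monday, 2022-09-26 (Sep 27, Sep 28, Sep 29, Sep 30, …, Oct 21, Oct 24, Oct 25, skipping weekends and the listed holiday on Oct 7) reaches Tuesday, 2022-10-25.
Adding 54 calendar days to 2022-10-25 gives 2022-12-18, which is the date on which the repair-or-replace obligation becomes due.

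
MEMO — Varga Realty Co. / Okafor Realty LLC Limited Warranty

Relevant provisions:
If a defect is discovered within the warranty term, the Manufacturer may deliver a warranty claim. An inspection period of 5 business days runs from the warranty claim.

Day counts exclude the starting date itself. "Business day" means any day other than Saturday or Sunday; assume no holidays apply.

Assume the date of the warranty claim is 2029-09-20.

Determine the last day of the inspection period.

The last day of the inspection period: 5 business days after Thursday, 2029-09-20, skipping weekends — Sep 21, Sep 24, Sep 25, Sep 26, Sep 27 — lands on Thursday, 2029-09-27.

2029-09-27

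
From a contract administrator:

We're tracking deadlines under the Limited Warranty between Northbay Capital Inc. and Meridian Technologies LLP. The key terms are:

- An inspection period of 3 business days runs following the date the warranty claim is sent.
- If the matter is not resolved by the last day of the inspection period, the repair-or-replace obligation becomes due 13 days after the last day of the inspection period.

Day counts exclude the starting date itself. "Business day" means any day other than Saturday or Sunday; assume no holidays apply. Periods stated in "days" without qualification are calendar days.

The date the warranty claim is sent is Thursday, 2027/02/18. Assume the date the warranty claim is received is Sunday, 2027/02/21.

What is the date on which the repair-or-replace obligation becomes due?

The last day of the inspection period: counting 3 business days from Thursday, 2027/02/18 (Feb 19, Feb 22, Feb 23, skipping weekends) reaches Tuesday, 2027/02/23.
The date on which the repair-or-replace obligation becomes due: 2027/02/23 + 13 days = 2027/03/08.

2027/03/08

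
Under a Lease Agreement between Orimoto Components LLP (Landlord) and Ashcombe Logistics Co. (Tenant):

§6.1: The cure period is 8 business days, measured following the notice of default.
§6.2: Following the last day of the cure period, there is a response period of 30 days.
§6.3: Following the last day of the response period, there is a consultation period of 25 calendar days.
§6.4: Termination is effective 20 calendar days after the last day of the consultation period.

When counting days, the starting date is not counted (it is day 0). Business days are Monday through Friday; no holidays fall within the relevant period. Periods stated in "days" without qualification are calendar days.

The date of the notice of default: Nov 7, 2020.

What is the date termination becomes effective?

From Saturday, Nov 7, 2020, 8 business days (Nov 9, Nov 10, Nov 11, Nov 12, Nov 13, Nov 16, Nov 17, Nov 18, skipping weekends) brings us to Wednesday, Nov 18, 2020, which is the last day of the cure period.
The last day of the response period: Nov 18, 2020 + 30 days = Dec 18, 2020.
The last day of the consultation period: Dec 18, 2020 + 25 days = Jan 12, 2021.
The date termination becomes effective: 20 calendar days after Jan 12, 2021 is Feb 1, 2021.

Feb 1, 2021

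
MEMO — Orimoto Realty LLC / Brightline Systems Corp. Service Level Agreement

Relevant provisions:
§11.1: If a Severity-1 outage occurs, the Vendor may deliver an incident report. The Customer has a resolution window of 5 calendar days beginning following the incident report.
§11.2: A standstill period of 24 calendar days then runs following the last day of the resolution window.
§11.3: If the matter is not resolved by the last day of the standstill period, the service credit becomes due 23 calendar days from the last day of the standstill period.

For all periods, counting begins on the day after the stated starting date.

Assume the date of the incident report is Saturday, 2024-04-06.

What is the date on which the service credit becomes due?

2024-05-28

The last day of the resolution window: 5 calendar days after 2024-04-06 is 2024-04-11.
The last day of the standstill period: 2024-04-11 + 24 days = 2024-05-05.
Adding 23 calendar days to 2024-05-05 gives 2024-05-28, which is the date on which the service credit becomes due.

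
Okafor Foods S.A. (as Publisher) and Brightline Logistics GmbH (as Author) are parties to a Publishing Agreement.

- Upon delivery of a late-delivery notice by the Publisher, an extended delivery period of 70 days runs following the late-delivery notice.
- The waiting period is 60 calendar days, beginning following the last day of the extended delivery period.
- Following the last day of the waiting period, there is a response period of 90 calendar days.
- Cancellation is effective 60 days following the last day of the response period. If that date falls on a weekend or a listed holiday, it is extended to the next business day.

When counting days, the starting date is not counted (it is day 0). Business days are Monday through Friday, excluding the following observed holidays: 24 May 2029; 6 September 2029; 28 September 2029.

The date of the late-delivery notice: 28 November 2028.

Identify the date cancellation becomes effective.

The last day of the extended delivery period: 70 calendar days after 28 November 2028 is 6 February 2029.
Adding 60 calendar days to 6 February 2029 gives 7 April 2029, which is the last day of the waiting period.
The last day of the response period: 90 calendar days after 7 April 2029 is 6 July 2029.
Adding 60 calendar days to 6 July 2029 gives 4 September 2029, which is the date cancellation becomes effective. 4 September 2029 is a Tuesday and is not a listed holiday, so no roll-forward applies.

4 September 2029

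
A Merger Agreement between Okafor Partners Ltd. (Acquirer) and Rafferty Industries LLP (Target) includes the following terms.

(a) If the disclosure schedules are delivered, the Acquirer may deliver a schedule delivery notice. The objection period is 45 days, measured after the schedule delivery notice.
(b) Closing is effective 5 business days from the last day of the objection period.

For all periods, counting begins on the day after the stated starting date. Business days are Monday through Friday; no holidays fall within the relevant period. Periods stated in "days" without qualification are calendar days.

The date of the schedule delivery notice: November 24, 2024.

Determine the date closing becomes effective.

January 15, 2025

The last day of the objection period: November 24, 2024 + 45 days = January 8, 2025.
From Wednesday, January 8, 2025, 5 business days (Jan 9, Jan 10, Jan 13, Jan 14, Jan 15, skipping weekends) brings us to Wednesday, January 15, 2025, which is the date closing becomes effective.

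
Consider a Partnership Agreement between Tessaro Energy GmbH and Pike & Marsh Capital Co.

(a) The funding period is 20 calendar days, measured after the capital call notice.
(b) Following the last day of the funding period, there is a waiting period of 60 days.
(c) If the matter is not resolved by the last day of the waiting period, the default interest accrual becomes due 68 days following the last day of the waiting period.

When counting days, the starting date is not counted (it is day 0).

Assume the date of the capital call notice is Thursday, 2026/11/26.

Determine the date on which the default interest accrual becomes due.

Adding 20 calendar days to 2026/11/26 gives 2026/12/16, which is the last day of the funding period.
The last day of the waiting period: 60 calendar days after 2026/12/16 is 2027/02/14.
The date on which the default interest accrual becomes due: 68 calendar days after 2027/02/14 is 2027/04/23.

2027/04/23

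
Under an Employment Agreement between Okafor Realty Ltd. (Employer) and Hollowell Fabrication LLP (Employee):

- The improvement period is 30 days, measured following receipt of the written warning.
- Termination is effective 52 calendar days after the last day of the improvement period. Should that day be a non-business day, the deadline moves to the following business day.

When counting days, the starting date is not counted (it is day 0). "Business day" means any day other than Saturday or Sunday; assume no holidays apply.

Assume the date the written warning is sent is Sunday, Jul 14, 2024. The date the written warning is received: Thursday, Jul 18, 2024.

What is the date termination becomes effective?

Adding 30 calendar days to Jul 18, 2024 gives Aug 17, 2024, which is the last day of the improvement period.
Adding 52 calendar days to Aug 17, 2024 gives Oct 8, 2024, which is the date termination becomes effective. Oct 8, 2024 is a Tuesday, so no roll-forward applies.

Oct 8, 2024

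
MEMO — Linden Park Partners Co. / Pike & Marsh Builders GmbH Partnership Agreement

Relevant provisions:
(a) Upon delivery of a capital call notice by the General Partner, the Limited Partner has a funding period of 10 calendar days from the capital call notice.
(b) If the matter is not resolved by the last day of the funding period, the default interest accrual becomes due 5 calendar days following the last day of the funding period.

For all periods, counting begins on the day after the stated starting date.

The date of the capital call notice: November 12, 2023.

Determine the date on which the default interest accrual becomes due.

The last day of the funding period: November 12, 2023 + 10 days = November 22, 2023.
Adding 5 calendar days to November 22, 2023 gives November 27, 2023, which is the date on which the default interest accrual becomes due.

November 27, 2023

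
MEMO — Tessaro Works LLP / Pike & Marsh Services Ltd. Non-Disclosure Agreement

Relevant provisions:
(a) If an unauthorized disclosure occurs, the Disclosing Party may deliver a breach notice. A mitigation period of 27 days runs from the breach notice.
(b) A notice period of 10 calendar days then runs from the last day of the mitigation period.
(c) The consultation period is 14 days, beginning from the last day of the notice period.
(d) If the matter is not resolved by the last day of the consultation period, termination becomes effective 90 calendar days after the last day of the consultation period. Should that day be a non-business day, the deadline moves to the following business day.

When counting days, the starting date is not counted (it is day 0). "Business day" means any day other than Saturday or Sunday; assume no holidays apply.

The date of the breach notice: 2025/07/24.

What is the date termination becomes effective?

2025/12/12

The last day of the mitigation period: 2025/07/24 + 27 days = 2025/08/20.
The last day of the notice period: 10 calendar days after 2025/08/20 is 2025/08/30.
The last day of the consultation period: 14 calendar days after 2025/08/30 is 2025/09/13.
Adding 90 calendar days to 2025/09/13 gives 2025/12/12, which is the date termination becomes effective. 2025/12/12 is a Friday, so no roll-forward applies.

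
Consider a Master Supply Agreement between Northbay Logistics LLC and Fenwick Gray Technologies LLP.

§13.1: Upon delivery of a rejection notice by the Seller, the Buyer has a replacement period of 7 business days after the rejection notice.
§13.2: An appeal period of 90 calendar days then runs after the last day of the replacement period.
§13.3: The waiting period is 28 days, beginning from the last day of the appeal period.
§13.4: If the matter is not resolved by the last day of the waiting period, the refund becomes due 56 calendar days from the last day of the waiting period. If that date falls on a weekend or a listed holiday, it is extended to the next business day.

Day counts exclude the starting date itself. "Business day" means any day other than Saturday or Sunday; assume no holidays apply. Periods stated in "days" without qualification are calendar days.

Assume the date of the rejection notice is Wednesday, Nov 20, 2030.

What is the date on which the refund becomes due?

May 22, 2031

From Wednesday, Nov 20, 2030, 7 business days (Nov 21, Nov 22, Nov 25, Nov 26, Nov 27, Nov 28, Nov 29, skipping weekends) brings us to Friday, Nov 29, 2030, which is the last day of the replacement period.
The last day of the appeal period: Nov 29, 2030 + 90 days = Feb 27, 2031.
Adding 28 calendar days to Feb 27, 2031 gives Mar 27, 2031, which is the last day of the waiting period.
Adding 56 calendar days to Mar 27, 2031 gives May 22, 2031, which is the date on which the refund becomes due. May 22, 2031 is a Thursday, so no roll-forward applies.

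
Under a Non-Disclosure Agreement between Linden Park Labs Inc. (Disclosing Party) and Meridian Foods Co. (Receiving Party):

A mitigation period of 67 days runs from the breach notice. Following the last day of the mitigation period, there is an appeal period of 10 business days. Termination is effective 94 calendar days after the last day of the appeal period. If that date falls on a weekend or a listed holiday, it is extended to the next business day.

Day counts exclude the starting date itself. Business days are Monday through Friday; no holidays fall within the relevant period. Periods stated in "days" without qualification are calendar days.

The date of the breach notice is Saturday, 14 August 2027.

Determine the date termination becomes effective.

The last day of the mitigation period: 14 August 2027 + 67 days = 20 October 2027.
From Wednesday, 20 October 2027, 10 business days (Oct 21, Oct 22, Oct 25, Oct 26, Oct 27, Oct 28, Oct 29, Nov 1, Nov 2, Nov 3, skipping weekends) brings us to Wednesday, 3 November 2027, which is the last day of the appeal period.
Adding 94 calendar days to 3 November 2027 gives 5 February 2028, which is the date termination becomes effective. That falls on a Saturday, so it rolls to the next business day, Monday, 7 February 2028.

7 February 2028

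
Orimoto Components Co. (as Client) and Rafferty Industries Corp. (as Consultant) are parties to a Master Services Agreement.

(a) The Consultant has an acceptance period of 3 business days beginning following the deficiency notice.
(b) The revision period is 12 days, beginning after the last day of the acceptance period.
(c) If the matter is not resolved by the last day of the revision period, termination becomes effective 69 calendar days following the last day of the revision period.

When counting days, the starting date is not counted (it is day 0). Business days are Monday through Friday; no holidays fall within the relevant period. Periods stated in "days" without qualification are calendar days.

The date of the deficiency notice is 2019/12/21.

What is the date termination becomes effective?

2020/03/15

From Saturday, 2019/12/21, 3 business days (Dec 23, Dec 24, Dec 25, skipping weekends) brings us to Wednesday, 2019/12/25, which is the last day of the acceptance period.
Adding 12 calendar days to 2019/12/25 gives 2020/01/06, which is the last day of the revision period.
Adding 69 calendar days to 2020/01/06 gives 2020/03/15, which is the date termination becomes effective.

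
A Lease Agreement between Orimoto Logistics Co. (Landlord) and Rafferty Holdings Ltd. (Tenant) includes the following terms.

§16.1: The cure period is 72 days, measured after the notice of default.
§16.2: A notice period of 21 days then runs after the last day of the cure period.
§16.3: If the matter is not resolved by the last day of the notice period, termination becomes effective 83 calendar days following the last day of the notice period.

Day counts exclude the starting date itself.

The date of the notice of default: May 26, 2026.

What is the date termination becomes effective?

Nov 18, 2026

Adding 72 calendar days to May 26, 2026 gives Aug 6, 2026, which is the last day of the cure period.
The last day of the notice period: 21 calendar days after Aug 6, 2026 is Aug 27, 2026.
The date termination becomes effective: 83 calendar days after Aug 27, 2026 is Nov 18, 2026.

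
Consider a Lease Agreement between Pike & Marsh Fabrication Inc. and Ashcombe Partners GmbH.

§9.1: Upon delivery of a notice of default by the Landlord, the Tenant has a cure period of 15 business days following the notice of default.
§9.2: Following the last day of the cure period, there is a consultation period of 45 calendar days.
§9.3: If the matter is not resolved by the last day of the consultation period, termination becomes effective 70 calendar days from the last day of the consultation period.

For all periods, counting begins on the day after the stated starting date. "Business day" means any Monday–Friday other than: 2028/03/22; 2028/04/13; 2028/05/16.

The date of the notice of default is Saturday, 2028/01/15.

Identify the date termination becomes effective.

From Saturday, 2028/01/15, 15 business days (Jan 17, Jan 18, Jan 19, Jan 20, …, Feb 2, Feb 3, Feb 4, skipping weekends) brings us to Friday, 2028/02/04, which is the last day of the cure period.
The last day of the consultation period: 45 calendar days after 2028/02/04 is 2028/03/20.
The date termination becomes effective: 2028/03/20 + 70 days = 2028/05/29.

2028/05/29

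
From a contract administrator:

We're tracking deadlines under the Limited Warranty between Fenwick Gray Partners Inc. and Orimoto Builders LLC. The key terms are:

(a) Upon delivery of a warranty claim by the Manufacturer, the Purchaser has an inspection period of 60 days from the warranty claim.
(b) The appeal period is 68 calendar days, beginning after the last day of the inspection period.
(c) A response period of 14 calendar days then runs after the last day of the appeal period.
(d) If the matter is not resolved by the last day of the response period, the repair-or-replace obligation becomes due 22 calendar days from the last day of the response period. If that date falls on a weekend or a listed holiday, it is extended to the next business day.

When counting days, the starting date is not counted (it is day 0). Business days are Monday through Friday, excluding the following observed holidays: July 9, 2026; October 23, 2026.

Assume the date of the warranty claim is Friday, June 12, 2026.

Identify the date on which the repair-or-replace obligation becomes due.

The last day of the inspection period: 60 calendar days after June 12, 2026 is August 11, 2026.
The last day of the appeal period: August 11, 2026 + 68 days = October 18, 2026.
Adding 14 calendar days to October 18, 2026 gives November 1, 2026, which is the last day of the response period.
The date on which the repair-or-replace obligation becomes due: November 1, 2026 + 22 days = November 23, 2026. November 23, 2026 is a Monday and is not a listed holiday, so no roll-forward applies.

November 23, 2026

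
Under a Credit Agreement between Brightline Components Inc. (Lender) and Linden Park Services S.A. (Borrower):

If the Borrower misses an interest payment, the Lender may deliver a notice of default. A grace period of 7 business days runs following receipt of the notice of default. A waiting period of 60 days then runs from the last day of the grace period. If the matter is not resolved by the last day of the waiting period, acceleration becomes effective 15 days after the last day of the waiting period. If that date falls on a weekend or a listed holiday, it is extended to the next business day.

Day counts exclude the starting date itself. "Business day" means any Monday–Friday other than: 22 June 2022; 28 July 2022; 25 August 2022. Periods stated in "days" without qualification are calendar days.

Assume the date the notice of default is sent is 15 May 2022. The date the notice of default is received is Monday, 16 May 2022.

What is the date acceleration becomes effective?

8 August 2022

From Monday, 16 May 2022, 7 business days (May 17, May 18, May 19, May 20, May 23, May 24, May 25, skipping weekends) brings us to Wednesday, 25 May 2022, which is the last day of the grace period.
The last day of the waiting period: 25 May 2022 + 60 days = 24 July 2022.
The date acceleration becomes effective: 24 July 2022 + 15 days = 8 August 2022. 8 August 2022 is a Monday and is not a listed holiday, so no roll-forward applies.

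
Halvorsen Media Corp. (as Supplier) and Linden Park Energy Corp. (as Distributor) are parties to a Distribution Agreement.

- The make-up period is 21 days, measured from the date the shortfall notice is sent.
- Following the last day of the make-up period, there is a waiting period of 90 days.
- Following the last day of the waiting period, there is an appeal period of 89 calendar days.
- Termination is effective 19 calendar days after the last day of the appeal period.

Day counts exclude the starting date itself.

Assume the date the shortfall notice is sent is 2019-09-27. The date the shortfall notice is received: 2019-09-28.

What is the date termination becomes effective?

The last day of the make-up period: 2019-09-27 + 21 days = 2019-10-18.
The last day of the waiting period: 2019-10-18 + 90 days = 2020-01-16.
The last day of the appeal period: 2020-01-16 + 89 days = 2020-04-14.
The date termination becomes effective: 19 calendar days after 2020-04-14 is 2020-05-03.

2020-05-03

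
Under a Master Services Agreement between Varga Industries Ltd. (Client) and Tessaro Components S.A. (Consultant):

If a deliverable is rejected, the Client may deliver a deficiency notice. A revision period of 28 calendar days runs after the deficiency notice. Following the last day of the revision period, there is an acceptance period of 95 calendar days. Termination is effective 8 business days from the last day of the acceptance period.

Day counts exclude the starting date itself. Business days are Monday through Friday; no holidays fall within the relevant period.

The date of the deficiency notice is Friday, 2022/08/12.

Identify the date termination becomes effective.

The last day of the revision period: 2022/08/12 + 28 days = 2022/09/09.
The last day of the acceptance period: 2022/09/09 + 95 days = 2022/12/13.
From Tuesday, 2022/12/13, 8 business days (Dec 14, Dec 15, Dec 16, Dec 19, Dec 20, Dec 21, Dec 22, Dec 23, skipping weekends) brings us to Friday, 2022/12/23, which is the date termination becomes effective.

2022/12/23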